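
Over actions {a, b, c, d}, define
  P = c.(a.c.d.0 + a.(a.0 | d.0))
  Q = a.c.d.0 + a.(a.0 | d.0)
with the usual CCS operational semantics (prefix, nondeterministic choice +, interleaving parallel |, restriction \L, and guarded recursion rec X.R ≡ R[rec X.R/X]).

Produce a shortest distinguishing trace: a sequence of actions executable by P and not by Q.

P's transition system — 9 states:
  u0 = c.(a.c.d.0 + a.(a.0 | d.0)) ⊢ --c--▸ u1
  u1 = a.c.d.0 + a.(a.0 | d.0) ⊢ --a--▸ u2, --a--▸ u3
  u2 = a.0 | d.0 ⊢ --a--▸ u4, --d--▸ u5
  u3 = c.d.0 ⊢ --c--▸ u6
  u4 = 0 | d.0 ⊢ --d--▸ u7
  u5 = a.0 | 0 ⊢ --a--▸ u7
  u6 = d.0 ⊢ --d--▸ u8
  u7 = 0 | 0 ⊢ stopped
  u8 = 0 ⊢ stopped
Q's transition system — 8 states:
  v0 = a.c.d.0 + a.(a.0 | d.0) ⊢ --a--▸ v1, --a--▸ v2
  v1 = a.0 | d.0 ⊢ --a--▸ v3, --d--▸ v4
  v2 = c.d.0 ⊢ --c--▸ v5
  v3 = 0 | d.0 ⊢ --d--▸ v6
  v4 = a.0 | 0 ⊢ --a--▸ v6
  v5 = d.0 ⊢ --d--▸ v7
  v6 = 0 | 0 ⊢ stopped
  v7 = 0 ⊢ stopped
Trace ⟨c⟩ through P, begin at {u0}:
  after c @ step 1: {u1}
  — P admits the full trace.
Trace ⟨c⟩ through Q, begin at {v0}:
  after c @ step 1: ∅  — Q cannot continue

c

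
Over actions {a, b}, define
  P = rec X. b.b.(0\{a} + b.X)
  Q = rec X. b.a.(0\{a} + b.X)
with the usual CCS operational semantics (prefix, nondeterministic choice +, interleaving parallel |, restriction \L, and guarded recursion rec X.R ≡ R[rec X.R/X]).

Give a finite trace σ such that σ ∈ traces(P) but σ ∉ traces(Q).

bb

LTS(P): 3 reachable states
  p0 = rec X. b.b.(0\{a} + b.X) has moves =b=> p1
  p1 = b.(0\{a} + b.(rec X. b.b.(0\{a} + b.X))) has moves =b=> p2
  p2 = 0\{a} + b.(rec X. b.b.(0\{a} + b.X)) has moves =b=> p0
LTS(Q): 3 reachable states
  q0 = rec X. b.a.(0\{a} + b.X) has moves =b=> q1
  q1 = a.(0\{a} + b.(rec X. b.a.(0\{a} + b.X))) has moves =a=> q2
  q2 = 0\{a} + b.(rec X. b.a.(0\{a} + b.X)) has moves =b=> q0
Trace ⟨bb⟩ through P, begin at {p0}:
  step 1 (b): {p1}
  step 2 (b): {p2}
  ✓ P
Trace ⟨bb⟩ through Q, begin at {q0}:
  step 1 (b): {q1}
  step 2 (b): ∅ (Q stuck)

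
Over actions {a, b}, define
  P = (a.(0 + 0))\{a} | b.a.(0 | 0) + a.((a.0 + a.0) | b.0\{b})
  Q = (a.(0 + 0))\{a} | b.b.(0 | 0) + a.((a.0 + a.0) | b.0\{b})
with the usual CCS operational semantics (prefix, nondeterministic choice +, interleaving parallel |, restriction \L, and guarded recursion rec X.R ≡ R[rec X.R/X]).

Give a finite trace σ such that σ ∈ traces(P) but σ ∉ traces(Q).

ba

LTS(P): 7 reachable states
  m0 = (a.(0 + 0))\{a} | b.a.(0 | 0) + a.((a.0 + a.0) | b.0\{b}) has moves -a-> m1, -b-> m2
  m1 = (a.0 + a.0) | b.0\{b} has moves -a-> m3, -b-> m4
  m2 = (a.(0 + 0))\{a} | a.(0 | 0) has moves -a-> m5
  m3 = 0 | b.0\{b} has moves -b-> m6
  m4 = (a.0 + a.0) | 0\{b} has moves -a-> m6
  m5 = (a.(0 + 0))\{a} | (0 | 0) has moves ∅
  m6 = 0 | 0\{b} has moves ∅
LTS(Q): 7 reachable states
  n0 = (a.(0 + 0))\{a} | b.b.(0 | 0) + a.((a.0 + a.0) | b.0\{b}) has moves -a-> n1, -b-> n2
  n1 = (a.0 + a.0) | b.0\{b} has moves -a-> n3, -b-> n4
  n2 = (a.(0 + 0))\{a} | b.(0 | 0) has moves -b-> n5
  n3 = 0 | b.0\{b} has moves -b-> n6
  n4 = (a.0 + a.0) | 0\{b} has moves -a-> n6
  n5 = (a.(0 + 0))\{a} | (0 | 0) has moves ∅
  n6 = 0 | 0\{b} has moves ∅
Run σ = ⟨ba⟩ on P: start {m0}
  after b @ step 1: {m2}
  after a @ step 2: {m5}
  — P admits the full trace.
Run σ = ⟨ba⟩ on Q: start {n0}
  after b @ step 1: {n2}
  after a @ step 2: ∅  — Q cannot continue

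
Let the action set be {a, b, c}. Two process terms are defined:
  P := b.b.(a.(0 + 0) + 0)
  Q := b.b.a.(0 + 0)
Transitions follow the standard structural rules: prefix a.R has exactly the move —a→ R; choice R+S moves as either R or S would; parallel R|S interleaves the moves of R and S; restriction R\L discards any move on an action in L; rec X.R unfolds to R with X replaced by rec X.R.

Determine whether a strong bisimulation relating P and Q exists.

P's transition system — 4 states:
  m0 = b.b.(a.(0 + 0) + 0) :: =b=> m1
  m1 = b.(a.(0 + 0) + 0) :: =b=> m2
  m2 = a.(0 + 0) + 0 :: =a=> m3
  m3 = 0 + 0 :: stopped
Q's transition system — 4 states:
  n0 = b.b.a.(0 + 0) :: =b=> n1
  n1 = b.a.(0 + 0) :: =b=> n2
  n2 = a.(0 + 0) :: =a=> n3
  n3 = 0 + 0 :: stopped
Bisimilarity quotient blocks:
  B0 = {m0, n0}
  B1 = {m1, n1}
  B2 = {m2, n2}
  B3 = {m3, n3}
m0 ∈ B0, n0 ∈ B0 → same block

YES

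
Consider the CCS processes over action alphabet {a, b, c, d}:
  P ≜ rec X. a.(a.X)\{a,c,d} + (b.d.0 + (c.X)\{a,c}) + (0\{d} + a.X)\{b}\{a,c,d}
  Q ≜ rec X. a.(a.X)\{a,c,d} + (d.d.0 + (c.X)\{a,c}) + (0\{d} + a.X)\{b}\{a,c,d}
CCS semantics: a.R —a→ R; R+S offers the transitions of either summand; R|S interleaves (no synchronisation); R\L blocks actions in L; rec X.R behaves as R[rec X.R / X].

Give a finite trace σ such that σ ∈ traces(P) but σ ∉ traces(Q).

P's transition system — 4 states:
  s0 = rec X. a.(a.X)\{a,c,d} + (b.d.0 + (c.X)\{a,c}) + (0\{d} + a.X)\{b}\{a,c,d} | —a→ s1, —b→ s2
  s1 = (a.(rec X. a.(a.X)\{a,c,d} + (b.d.0 + (c.X)\{a,c}) + (0\{d} + a.X)\{b}\{a,c,d}))\{a,c,d} | stopped
  s2 = d.0 | —d→ s3
  s3 = 0 | stopped
Q's transition system — 4 states:
  t0 = rec X. a.(a.X)\{a,c,d} + (d.d.0 + (c.X)\{a,c}) + (0\{d} + a.X)\{b}\{a,c,d} | —a→ t1, —d→ t2
  t1 = (a.(rec X. a.(a.X)\{a,c,d} + (d.d.0 + (c.X)\{a,c}) + (0\{d} + a.X)\{b}\{a,c,d}))\{a,c,d} | stopped
  t2 = d.0 | —d→ t3
  t3 = 0 | stopped
Executing b from P (initial set {s0}):
  after b @ step 1: {s2}
  — P admits the full trace.
Executing b from Q (initial set {t0}):
  after b @ step 1: ∅ (Q stuck)

b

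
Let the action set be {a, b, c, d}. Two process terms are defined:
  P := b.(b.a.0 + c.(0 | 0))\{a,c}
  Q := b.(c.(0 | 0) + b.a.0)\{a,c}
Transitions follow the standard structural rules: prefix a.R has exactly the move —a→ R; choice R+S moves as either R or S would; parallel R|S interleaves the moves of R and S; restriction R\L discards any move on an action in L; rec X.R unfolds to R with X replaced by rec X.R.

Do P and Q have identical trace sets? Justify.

Reachable graph of P (3 states):
  s0 = b.(b.a.0 + c.(0 | 0))\{a,c} :: -b-> s1
  s1 = (b.a.0 + c.(0 | 0))\{a,c} :: -b-> s2
  s2 = (a.0)\{a,c} :: ·
Reachable graph of Q (3 states):
  t0 = b.(c.(0 | 0) + b.a.0)\{a,c} :: -b-> t1
  t1 = (c.(0 | 0) + b.a.0)\{a,c} :: -b-> t2
  t2 = (a.0)\{a,c} :: ·
Bisimilarity quotient blocks:
  B0 = {s0, t0}
  B1 = {s1, t1}
  B2 = {s2, t2}
s0 ∈ B0, t0 ∈ B0 → same block
Bisimilar ⇒ trace-equivalent.

traces(P) = traces(Q)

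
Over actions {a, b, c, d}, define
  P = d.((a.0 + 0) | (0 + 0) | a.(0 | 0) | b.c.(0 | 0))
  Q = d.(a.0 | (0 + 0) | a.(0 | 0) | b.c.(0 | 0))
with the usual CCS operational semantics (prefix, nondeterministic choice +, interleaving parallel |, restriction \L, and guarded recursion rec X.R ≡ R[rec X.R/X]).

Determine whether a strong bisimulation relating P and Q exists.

P ~ Q

Reachable graph of P (13 states):
  m0 = d.((a.0 + 0) | (0 + 0) | a.(0 | 0) | b.c.(0 | 0)) :: -d-> m1
  m1 = (a.0 + 0) | (0 + 0) | a.(0 | 0) | b.c.(0 | 0) :: -a-> m2, -a-> m3, -b-> m4
  m2 = (a.0 + 0) | (0 + 0) | (0 | 0) | b.c.(0 | 0) :: -a-> m5, -b-> m6
  m3 = 0 | (0 + 0) | a.(0 | 0) | b.c.(0 | 0) :: -a-> m5, -b-> m7
  m4 = (a.0 + 0) | (0 + 0) | a.(0 | 0) | c.(0 | 0) :: -a-> m6, -a-> m7, -c-> m8
  m5 = 0 | (0 + 0) | (0 | 0) | b.c.(0 | 0) :: -b-> m9
  m6 = (a.0 + 0) | (0 + 0) | (0 | 0) | c.(0 | 0) :: -a-> m9, -c-> m10
  m7 = 0 | (0 + 0) | a.(0 | 0) | c.(0 | 0) :: -a-> m9, -c-> m11
  m8 = (a.0 + 0) | (0 + 0) | a.(0 | 0) | (0 | 0) :: -a-> m10, -a-> m11
  m9 = 0 | (0 + 0) | (0 | 0) | c.(0 | 0) :: -c-> m12
  m10 = (a.0 + 0) | (0 + 0) | (0 | 0) | (0 | 0) :: -a-> m12
  m11 = 0 | (0 + 0) | a.(0 | 0) | (0 | 0) :: -a-> m12
  m12 = 0 | (0 + 0) | (0 | 0) | (0 | 0) :: (no moves)
Reachable graph of Q (13 states):
  n0 = d.(a.0 | (0 + 0) | a.(0 | 0) | b.c.(0 | 0)) :: -d-> n1
  n1 = a.0 | (0 + 0) | a.(0 | 0) | b.c.(0 | 0) :: -a-> n2, -a-> n3, -b-> n4
  n2 = 0 | (0 + 0) | a.(0 | 0) | b.c.(0 | 0) :: -a-> n5, -b-> n6
  n3 = a.0 | (0 + 0) | (0 | 0) | b.c.(0 | 0) :: -a-> n5, -b-> n7
  n4 = a.0 | (0 + 0) | a.(0 | 0) | c.(0 | 0) :: -a-> n6, -a-> n7, -c-> n8
  n5 = 0 | (0 + 0) | (0 | 0) | b.c.(0 | 0) :: -b-> n9
  n6 = 0 | (0 + 0) | a.(0 | 0) | c.(0 | 0) :: -a-> n9, -c-> n10
  n7 = a.0 | (0 + 0) | (0 | 0) | c.(0 | 0) :: -a-> n9, -c-> n11
  n8 = a.0 | (0 + 0) | a.(0 | 0) | (0 | 0) :: -a-> n10, -a-> n11
  n9 = 0 | (0 + 0) | (0 | 0) | c.(0 | 0) :: -c-> n12
  n10 = 0 | (0 + 0) | a.(0 | 0) | (0 | 0) :: -a-> n12
  n11 = a.0 | (0 + 0) | (0 | 0) | (0 | 0) :: -a-> n12
  n12 = 0 | (0 + 0) | (0 | 0) | (0 | 0) :: (no moves)
Bisimilarity quotient blocks:
  B0 = {m0, n0}
  B1 = {m1, n1}
  B2 = {m2, m3, n2, n3}
  B3 = {m6, m7, n6, n7}
  B4 = {m9, n9}
  B5 = {m12, n12}
  B6 = {m10, m11, n10, n11}
  B7 = {m5, n5}
  B8 = {m4, n4}
  B9 = {m8, n8}
m0 ∈ B0, n0 ∈ B0 → same block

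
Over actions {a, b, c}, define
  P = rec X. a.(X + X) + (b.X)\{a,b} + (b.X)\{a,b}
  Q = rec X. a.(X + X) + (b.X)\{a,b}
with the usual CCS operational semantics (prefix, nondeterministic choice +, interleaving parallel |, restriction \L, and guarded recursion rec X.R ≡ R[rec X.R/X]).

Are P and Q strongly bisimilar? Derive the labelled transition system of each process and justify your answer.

YES

Reachable graph of P (2 states):
  m0 = rec X. a.(X + X) + (b.X)\{a,b} + (b.X)\{a,b} has moves ··a··> m1
  m1 = (rec X. a.(X + X) + (b.X)\{a,b} + (b.X)\{a,b}) + (rec X. a.(X + X) + (b.X)\{a,b} + (b.X)\{a,b}) has moves ··a··> m1
Reachable graph of Q (2 states):
  n0 = rec X. a.(X + X) + (b.X)\{a,b} has moves ··a··> n1
  n1 = (rec X. a.(X + X) + (b.X)\{a,b}) + (rec X. a.(X + X) + (b.X)\{a,b}) has moves ··a··> n1
Partition-refinement fixed point:
  B0 = {m0, m1, n0, n1}
m0 ∈ B0, n0 ∈ B0 → same block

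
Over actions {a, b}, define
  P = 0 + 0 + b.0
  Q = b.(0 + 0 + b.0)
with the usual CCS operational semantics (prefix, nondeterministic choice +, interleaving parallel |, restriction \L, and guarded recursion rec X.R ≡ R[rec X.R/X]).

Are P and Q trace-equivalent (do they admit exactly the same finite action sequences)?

Reachable graph of P (2 states):
  u0 = 0 + 0 + b.0 ⊢ -b-> u1
  u1 = 0 ⊢ stopped
Reachable graph of Q (3 states):
  v0 = b.(0 + 0 + b.0) ⊢ -b-> v1
  v1 = 0 + 0 + b.0 ⊢ -b-> v2
  v2 = 0 ⊢ stopped
Run σ = ⟨bb⟩ on Q: start {v0}
  [1] b ⇒ {v1}
  [2] b ⇒ {v2}
  Q completes σ.
Run σ = ⟨bb⟩ on P: start {u0}
  [1] b ⇒ {u1}
  [2] b ⇒ no successor for P

trace-distinct — witness ⟨bb⟩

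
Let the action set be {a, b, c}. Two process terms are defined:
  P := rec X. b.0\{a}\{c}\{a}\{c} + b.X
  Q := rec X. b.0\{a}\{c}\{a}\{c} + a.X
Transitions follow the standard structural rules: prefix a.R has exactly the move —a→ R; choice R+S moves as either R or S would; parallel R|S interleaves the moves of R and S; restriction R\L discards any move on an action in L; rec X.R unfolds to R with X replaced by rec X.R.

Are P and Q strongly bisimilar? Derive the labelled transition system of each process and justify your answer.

NO

LTS(P): 2 reachable states
  m0 = rec X. b.0\{a}\{c}\{a}\{c} + b.X has moves —b→ m0, —b→ m1
  m1 = 0\{a}\{c}\{a}\{c} has moves deadlocked
LTS(Q): 2 reachable states
  n0 = rec X. b.0\{a}\{c}\{a}\{c} + a.X has moves —a→ n0, —b→ n1
  n1 = 0\{a}\{c}\{a}\{c} has moves deadlocked
Partition-refinement fixed point:
  B0 = {m0}
  B1 = {m1, n1}
  B2 = {n0}
m0 ∈ B0, n0 ∈ B2 → different blocks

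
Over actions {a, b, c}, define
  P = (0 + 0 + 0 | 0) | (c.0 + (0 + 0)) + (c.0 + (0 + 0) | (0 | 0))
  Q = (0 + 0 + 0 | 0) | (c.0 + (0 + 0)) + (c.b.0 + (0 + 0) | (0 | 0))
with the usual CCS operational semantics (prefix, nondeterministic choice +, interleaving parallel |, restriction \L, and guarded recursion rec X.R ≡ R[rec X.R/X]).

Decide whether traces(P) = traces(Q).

traces(P) ≠ traces(Q) — witness ⟨cb⟩

LTS(P): 3 reachable states
  p0 = (0 + 0 + 0 | 0) | (c.0 + (0 + 0)) + (c.0 + (0 + 0) | (0 | 0)) has moves ··c··> p1, ··c··> p2
  p1 = (0 + 0 + 0 | 0) | 0 has moves ∅
  p2 = 0 has moves ∅
LTS(Q): 4 reachable states
  q0 = (0 + 0 + 0 | 0) | (c.0 + (0 + 0)) + (c.b.0 + (0 + 0) | (0 | 0)) has moves ··c··> q1, ··c··> q2
  q1 = (0 + 0 + 0 | 0) | 0 has moves ∅
  q2 = b.0 has moves ··b··> q3
  q3 = 0 has moves ∅
Trace ⟨cb⟩ through Q, begin at {q0}:
  [1] c ⇒ {q1, q2}
  [2] b ⇒ {q3}
  Q completes σ.
Trace ⟨cb⟩ through P, begin at {p0}:
  [1] c ⇒ {p1, p2}
  [2] b ⇒ ∅ (P stuck)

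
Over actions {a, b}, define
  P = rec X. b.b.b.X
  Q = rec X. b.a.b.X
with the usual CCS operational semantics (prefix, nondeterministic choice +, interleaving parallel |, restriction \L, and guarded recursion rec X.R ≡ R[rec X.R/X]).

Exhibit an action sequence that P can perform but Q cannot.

LTS(P): 3 reachable states
  u0 = rec X. b.b.b.X | -b-> u1
  u1 = b.b.(rec X. b.b.b.X) | -b-> u2
  u2 = b.(rec X. b.b.b.X) | -b-> u0
LTS(Q): 3 reachable states
  v0 = rec X. b.a.b.X | -b-> v1
  v1 = a.b.(rec X. b.a.b.X) | -a-> v2
  v2 = b.(rec X. b.a.b.X) | -b-> v0
Executing bb from P (initial set {u0}):
  after b @ step 1: {u1}
  after b @ step 2: {u2}
  P completes σ.
Executing bb from Q (initial set {v0}):
  after b @ step 1: {v1}
  after b @ step 2: ∅ (Q stuck)

bb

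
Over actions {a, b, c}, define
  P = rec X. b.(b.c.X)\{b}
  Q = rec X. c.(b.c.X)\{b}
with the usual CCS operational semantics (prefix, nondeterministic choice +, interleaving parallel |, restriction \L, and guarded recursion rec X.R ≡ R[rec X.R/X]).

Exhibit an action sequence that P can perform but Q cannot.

b

P's transition system — 2 states:
  s0 = rec X. b.(b.c.X)\{b} has moves —b→ s1
  s1 = (b.c.(rec X. b.(b.c.X)\{b}))\{b} has moves ·
Q's transition system — 2 states:
  t0 = rec X. c.(b.c.X)\{b} has moves —c→ t1
  t1 = (b.c.(rec X. c.(b.c.X)\{b}))\{b} has moves ·
Executing b from P (initial set {s0}):
  step 1 (b): {s1}
  P completes σ.
Executing b from Q (initial set {t0}):
  step 1 (b): ∅ (Q stuck)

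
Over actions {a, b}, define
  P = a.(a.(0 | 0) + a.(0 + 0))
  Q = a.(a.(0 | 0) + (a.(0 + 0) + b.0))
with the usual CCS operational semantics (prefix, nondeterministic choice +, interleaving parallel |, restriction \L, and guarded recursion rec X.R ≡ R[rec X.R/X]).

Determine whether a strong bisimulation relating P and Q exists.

LTS(P): 4 reachable states
  s0 = a.(a.(0 | 0) + a.(0 + 0)) has moves =a=> s1
  s1 = a.(0 | 0) + a.(0 + 0) has moves =a=> s2, =a=> s3
  s2 = 0 + 0 has moves ∅
  s3 = 0 | 0 has moves ∅
LTS(Q): 5 reachable states
  t0 = a.(a.(0 | 0) + (a.(0 + 0) + b.0)) has moves =a=> t1
  t1 = a.(0 | 0) + (a.(0 + 0) + b.0) has moves =a=> t2, =a=> t3, =b=> t4
  t2 = 0 + 0 has moves ∅
  t3 = 0 | 0 has moves ∅
  t4 = 0 has moves ∅
Partition-refinement fixed point:
  B0 = {s0}
  B1 = {s1}
  B2 = {s2, s3, t2, t3, t4}
  B3 = {t0}
  B4 = {t1}
s0 ∈ B0, t0 ∈ B3 → different blocks

not bisimilar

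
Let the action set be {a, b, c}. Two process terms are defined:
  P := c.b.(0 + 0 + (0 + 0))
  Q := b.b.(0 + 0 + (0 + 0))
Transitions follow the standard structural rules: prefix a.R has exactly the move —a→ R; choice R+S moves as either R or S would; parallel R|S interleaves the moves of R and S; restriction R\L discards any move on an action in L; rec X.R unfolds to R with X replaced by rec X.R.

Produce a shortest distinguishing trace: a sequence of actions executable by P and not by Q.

LTS(P): 3 reachable states
  u0 = c.b.(0 + 0 + (0 + 0)) ⊢ -c-> u1
  u1 = b.(0 + 0 + (0 + 0)) ⊢ -b-> u2
  u2 = 0 + 0 + (0 + 0) ⊢ stopped
LTS(Q): 3 reachable states
  v0 = b.b.(0 + 0 + (0 + 0)) ⊢ -b-> v1
  v1 = b.(0 + 0 + (0 + 0)) ⊢ -b-> v2
  v2 = 0 + 0 + (0 + 0) ⊢ stopped
Executing c from P (initial set {u0}):
  step 1 (c): {u1}
  ✓ P
Executing c from Q (initial set {v0}):
  step 1 (c): ∅ (Q stuck)

c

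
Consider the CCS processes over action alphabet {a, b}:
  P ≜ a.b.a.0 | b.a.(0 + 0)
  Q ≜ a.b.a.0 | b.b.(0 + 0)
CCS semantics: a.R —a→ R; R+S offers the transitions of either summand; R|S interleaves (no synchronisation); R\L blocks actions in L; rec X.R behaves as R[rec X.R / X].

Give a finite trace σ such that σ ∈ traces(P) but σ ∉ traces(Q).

baa

Reachable graph of P (12 states):
  m0 = a.b.a.0 | b.a.(0 + 0) has moves ··a··> m1, ··b··> m2
  m1 = b.a.0 | b.a.(0 + 0) has moves ··b··> m3, ··b··> m4
  m2 = a.b.a.0 | a.(0 + 0) has moves ··a··> m4, ··a··> m5
  m3 = a.0 | b.a.(0 + 0) has moves ··a··> m6, ··b··> m7
  m4 = b.a.0 | a.(0 + 0) has moves ··a··> m8, ··b··> m7
  m5 = a.b.a.0 | (0 + 0) has moves ··a··> m8
  m6 = 0 | b.a.(0 + 0) has moves ··b··> m9
  m7 = a.0 | a.(0 + 0) has moves ··a··> m10, ··a··> m9
  m8 = b.a.0 | (0 + 0) has moves ··b··> m10
  m9 = 0 | a.(0 + 0) has moves ··a··> m11
  m10 = a.0 | (0 + 0) has moves ··a··> m11
  m11 = 0 | (0 + 0) has moves ∅
Reachable graph of Q (12 states):
  n0 = a.b.a.0 | b.b.(0 + 0) has moves ··a··> n1, ··b··> n2
  n1 = b.a.0 | b.b.(0 + 0) has moves ··b··> n3, ··b··> n4
  n2 = a.b.a.0 | b.(0 + 0) has moves ··a··> n4, ··b··> n5
  n3 = a.0 | b.b.(0 + 0) has moves ··a··> n6, ··b··> n7
  n4 = b.a.0 | b.(0 + 0) has moves ··b··> n7, ··b··> n8
  n5 = a.b.a.0 | (0 + 0) has moves ··a··> n8
  n6 = 0 | b.b.(0 + 0) has moves ··b··> n9
  n7 = a.0 | b.(0 + 0) has moves ··a··> n9, ··b··> n10
  n8 = b.a.0 | (0 + 0) has moves ··b··> n10
  n9 = 0 | b.(0 + 0) has moves ··b··> n11
  n10 = a.0 | (0 + 0) has moves ··a··> n11
  n11 = 0 | (0 + 0) has moves ∅
Trace ⟨baa⟩ through P, begin at {m0}:
  [1] b ⇒ {m2}
  [2] a ⇒ {m4, m5}
  [3] a ⇒ {m8}
  ✓ P
Trace ⟨baa⟩ through Q, begin at {n0}:
  [1] b ⇒ {n2}
  [2] a ⇒ {n4}
  [3] a ⇒ no successor for Q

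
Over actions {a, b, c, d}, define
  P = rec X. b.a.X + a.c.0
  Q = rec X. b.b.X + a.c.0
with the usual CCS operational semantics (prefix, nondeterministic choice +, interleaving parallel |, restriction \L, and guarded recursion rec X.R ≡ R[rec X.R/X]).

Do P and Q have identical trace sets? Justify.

traces(P) ≠ traces(Q) — witness ⟨ba⟩

LTS(P): 4 reachable states
  p0 = rec X. b.a.X + a.c.0 :: =a=> p1, =b=> p2
  p1 = c.0 :: =c=> p3
  p2 = a.(rec X. b.a.X + a.c.0) :: =a=> p0
  p3 = 0 :: ·
LTS(Q): 4 reachable states
  q0 = rec X. b.b.X + a.c.0 :: =a=> q1, =b=> q2
  q1 = c.0 :: =c=> q3
  q2 = b.(rec X. b.b.X + a.c.0) :: =b=> q0
  q3 = 0 :: ·
Trace ⟨ba⟩ through P, begin at {p0}:
  [1] b ⇒ {p2}
  [2] a ⇒ {p0}
  — P admits the full trace.
Trace ⟨ba⟩ through Q, begin at {q0}:
  [1] b ⇒ {q2}
  [2] a ⇒ ∅  — Q cannot continue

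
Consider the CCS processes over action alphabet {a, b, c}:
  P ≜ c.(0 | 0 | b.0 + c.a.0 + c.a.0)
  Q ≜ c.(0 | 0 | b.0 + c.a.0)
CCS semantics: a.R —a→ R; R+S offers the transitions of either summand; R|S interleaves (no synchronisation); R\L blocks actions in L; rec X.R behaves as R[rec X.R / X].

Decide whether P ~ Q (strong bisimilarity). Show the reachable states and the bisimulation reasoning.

LTS(P): 5 reachable states
  m0 = c.(0 | 0 | b.0 + c.a.0 + c.a.0) :: -c-> m1
  m1 = 0 | 0 | b.0 + c.a.0 + c.a.0 :: -b-> m2, -c-> m3
  m2 = 0 | 0 | 0 :: (no moves)
  m3 = a.0 :: -a-> m4
  m4 = 0 :: (no moves)
LTS(Q): 5 reachable states
  n0 = c.(0 | 0 | b.0 + c.a.0) :: -c-> n1
  n1 = 0 | 0 | b.0 + c.a.0 :: -b-> n2, -c-> n3
  n2 = 0 | 0 | 0 :: (no moves)
  n3 = a.0 :: -a-> n4
  n4 = 0 :: (no moves)
Partition-refinement fixed point:
  B0 = {m0, n0}
  B1 = {m1, n1}
  B2 = {m3, n3}
  B3 = {m2, m4, n2, n4}
m0 ∈ B0, n0 ∈ B0 → same block

YES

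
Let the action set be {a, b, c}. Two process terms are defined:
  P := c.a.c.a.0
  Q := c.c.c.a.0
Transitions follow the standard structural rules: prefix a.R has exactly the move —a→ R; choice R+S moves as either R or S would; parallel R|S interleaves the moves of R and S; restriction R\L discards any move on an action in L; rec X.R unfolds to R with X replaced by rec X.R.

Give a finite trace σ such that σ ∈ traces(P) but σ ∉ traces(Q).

ca

LTS(P): 5 reachable states
  s0 = c.a.c.a.0 has moves -c-> s1
  s1 = a.c.a.0 has moves -a-> s2
  s2 = c.a.0 has moves -c-> s3
  s3 = a.0 has moves -a-> s4
  s4 = 0 has moves deadlocked
LTS(Q): 5 reachable states
  t0 = c.c.c.a.0 has moves -c-> t1
  t1 = c.c.a.0 has moves -c-> t2
  t2 = c.a.0 has moves -c-> t3
  t3 = a.0 has moves -a-> t4
  t4 = 0 has moves deadlocked
Trace ⟨ca⟩ through P, begin at {s0}:
  step 1 (c): {s1}
  step 2 (a): {s2}
  P completes σ.
Trace ⟨ca⟩ through Q, begin at {t0}:
  step 1 (c): {t1}
  step 2 (a): no successor for Q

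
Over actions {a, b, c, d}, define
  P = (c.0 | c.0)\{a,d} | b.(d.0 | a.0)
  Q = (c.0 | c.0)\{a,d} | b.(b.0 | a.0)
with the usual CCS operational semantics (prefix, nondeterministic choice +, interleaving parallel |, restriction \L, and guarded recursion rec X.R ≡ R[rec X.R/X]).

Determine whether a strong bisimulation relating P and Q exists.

P's transition system — 20 states:
  m0 = (c.0 | c.0)\{a,d} | b.(d.0 | a.0) | =b=> m1, =c=> m2, =c=> m3
  m1 = (c.0 | c.0)\{a,d} | (d.0 | a.0) | =a=> m4, =c=> m5, =c=> m6, =d=> m7
  m2 = (0 | c.0)\{a,d} | b.(d.0 | a.0) | =b=> m5, =c=> m8
  m3 = (c.0 | 0)\{a,d} | b.(d.0 | a.0) | =b=> m6, =c=> m8
  m4 = (c.0 | c.0)\{a,d} | (d.0 | 0) | =c=> m10, =c=> m9, =d=> m11
  m5 = (0 | c.0)\{a,d} | (d.0 | a.0) | =a=> m9, =c=> m12, =d=> m13
  m6 = (c.0 | 0)\{a,d} | (d.0 | a.0) | =a=> m10, =c=> m12, =d=> m14
  m7 = (c.0 | c.0)\{a,d} | (0 | a.0) | =a=> m11, =c=> m13, =c=> m14
  m8 = (0 | 0)\{a,d} | b.(d.0 | a.0) | =b=> m12
  m9 = (0 | c.0)\{a,d} | (d.0 | 0) | =c=> m15, =d=> m16
  m10 = (c.0 | 0)\{a,d} | (d.0 | 0) | =c=> m15, =d=> m17
  m11 = (c.0 | c.0)\{a,d} | (0 | 0) | =c=> m16, =c=> m17
  m12 = (0 | 0)\{a,d} | (d.0 | a.0) | =a=> m15, =d=> m18
  m13 = (0 | c.0)\{a,d} | (0 | a.0) | =a=> m16, =c=> m18
  m14 = (c.0 | 0)\{a,d} | (0 | a.0) | =a=> m17, =c=> m18
  m15 = (0 | 0)\{a,d} | (d.0 | 0) | =d=> m19
  m16 = (0 | c.0)\{a,d} | (0 | 0) | =c=> m19
  m17 = (c.0 | 0)\{a,d} | (0 | 0) | =c=> m19
  m18 = (0 | 0)\{a,d} | (0 | a.0) | =a=> m19
  m19 = (0 | 0)\{a,d} | (0 | 0) | stopped
Q's transition system — 20 states:
  n0 = (c.0 | c.0)\{a,d} | b.(b.0 | a.0) | =b=> n1, =c=> n2, =c=> n3
  n1 = (c.0 | c.0)\{a,d} | (b.0 | a.0) | =a=> n4, =b=> n5, =c=> n6, =c=> n7
  n2 = (0 | c.0)\{a,d} | b.(b.0 | a.0) | =b=> n6, =c=> n8
  n3 = (c.0 | 0)\{a,d} | b.(b.0 | a.0) | =b=> n7, =c=> n8
  n4 = (c.0 | c.0)\{a,d} | (b.0 | 0) | =b=> n9, =c=> n10, =c=> n11
  n5 = (c.0 | c.0)\{a,d} | (0 | a.0) | =a=> n9, =c=> n12, =c=> n13
  n6 = (0 | c.0)\{a,d} | (b.0 | a.0) | =a=> n10, =b=> n12, =c=> n14
  n7 = (c.0 | 0)\{a,d} | (b.0 | a.0) | =a=> n11, =b=> n13, =c=> n14
  n8 = (0 | 0)\{a,d} | b.(b.0 | a.0) | =b=> n14
  n9 = (c.0 | c.0)\{a,d} | (0 | 0) | =c=> n15, =c=> n16
  n10 = (0 | c.0)\{a,d} | (b.0 | 0) | =b=> n15, =c=> n17
  n11 = (c.0 | 0)\{a,d} | (b.0 | 0) | =b=> n16, =c=> n17
  n12 = (0 | c.0)\{a,d} | (0 | a.0) | =a=> n15, =c=> n18
  n13 = (c.0 | 0)\{a,d} | (0 | a.0) | =a=> n16, =c=> n18
  n14 = (0 | 0)\{a,d} | (b.0 | a.0) | =a=> n17, =b=> n18
  n15 = (0 | c.0)\{a,d} | (0 | 0) | =c=> n19
  n16 = (c.0 | 0)\{a,d} | (0 | 0) | =c=> n19
  n17 = (0 | 0)\{a,d} | (b.0 | 0) | =b=> n19
  n18 = (0 | 0)\{a,d} | (0 | a.0) | =a=> n19
  n19 = (0 | 0)\{a,d} | (0 | 0) | stopped
Coarsest stable partition (strong bisimilarity classes):
  B0 = {m0}
  B1 = {m2, m3}
  B2 = {m5, m6}
  B3 = {m13, m14, n12, n13}
  B4 = {m16, m17, n15, n16}
  B5 = {m19, n19}
  B6 = {m18, n18}
  B7 = {m12}
  B8 = {m15}
  B9 = {m10, m9}
  B10 = {m8}
  B11 = {m1}
  B12 = {m7, n5}
  B13 = {m11, n9}
  B14 = {m4}
  B15 = {n0}
  B16 = {n2, n3}
  B17 = {n8}
  B18 = {n14}
  B19 = {n17}
  B20 = {n6, n7}
  B21 = {n10, n11}
  B22 = {n1}
  B23 = {n4}
m0 ∈ B0, n0 ∈ B15 → different blocks

P ≁ Q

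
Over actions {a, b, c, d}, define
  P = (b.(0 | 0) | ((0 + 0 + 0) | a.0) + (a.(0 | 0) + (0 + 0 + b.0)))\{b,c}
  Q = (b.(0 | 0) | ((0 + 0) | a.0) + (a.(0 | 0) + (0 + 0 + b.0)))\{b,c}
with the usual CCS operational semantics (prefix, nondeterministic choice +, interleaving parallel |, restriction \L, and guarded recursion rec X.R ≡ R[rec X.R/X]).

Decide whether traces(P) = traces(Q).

YES

P's transition system — 3 states:
  m0 = (b.(0 | 0) | ((0 + 0 + 0) | a.0) + (a.(0 | 0) + (0 + 0 + b.0)))\{b,c} :: —a→ m1, —a→ m2
  m1 = (0 | 0)\{b,c} :: (no moves)
  m2 = (b.(0 | 0) | ((0 + 0 + 0) | 0))\{b,c} :: (no moves)
Q's transition system — 3 states:
  n0 = (b.(0 | 0) | ((0 + 0) | a.0) + (a.(0 | 0) + (0 + 0 + b.0)))\{b,c} :: —a→ n1, —a→ n2
  n1 = (0 | 0)\{b,c} :: (no moves)
  n2 = (b.(0 | 0) | ((0 + 0) | 0))\{b,c} :: (no moves)
Coarsest stable partition (strong bisimilarity classes):
  B0 = {m0, n0}
  B1 = {m1, m2, n1, n2}
m0 ∈ B0, n0 ∈ B0 → same block
Bisimilar ⇒ trace-equivalent.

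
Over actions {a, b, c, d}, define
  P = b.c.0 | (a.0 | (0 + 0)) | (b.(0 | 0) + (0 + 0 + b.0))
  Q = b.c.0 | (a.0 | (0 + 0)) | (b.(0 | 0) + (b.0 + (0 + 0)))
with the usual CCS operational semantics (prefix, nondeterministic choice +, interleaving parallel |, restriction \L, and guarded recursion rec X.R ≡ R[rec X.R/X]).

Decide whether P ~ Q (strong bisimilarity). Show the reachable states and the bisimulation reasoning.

bisimilar

LTS(P): 18 reachable states
  m0 = b.c.0 | (a.0 | (0 + 0)) | (b.(0 | 0) + (0 + 0 + b.0)) → —a→ m1, —b→ m2, —b→ m3, —b→ m4
  m1 = b.c.0 | (0 | (0 + 0)) | (b.(0 | 0) + (0 + 0 + b.0)) → —b→ m5, —b→ m6, —b→ m7
  m2 = b.c.0 | (a.0 | (0 + 0)) | (0 | 0) → —a→ m5, —b→ m8
  m3 = b.c.0 | (a.0 | (0 + 0)) | 0 → —a→ m6, —b→ m9
  m4 = c.0 | (a.0 | (0 + 0)) | (b.(0 | 0) + (0 + 0 + b.0)) → —a→ m7, —b→ m8, —b→ m9, —c→ m10
  m5 = b.c.0 | (0 | (0 + 0)) | (0 | 0) → —b→ m11
  m6 = b.c.0 | (0 | (0 + 0)) | 0 → —b→ m12
  m7 = c.0 | (0 | (0 + 0)) | (b.(0 | 0) + (0 + 0 + b.0)) → —b→ m11, —b→ m12, —c→ m13
  m8 = c.0 | (a.0 | (0 + 0)) | (0 | 0) → —a→ m11, —c→ m14
  m9 = c.0 | (a.0 | (0 + 0)) | 0 → —a→ m12, —c→ m15
  m10 = 0 | (a.0 | (0 + 0)) | (b.(0 | 0) + (0 + 0 + b.0)) → —a→ m13, —b→ m14, —b→ m15
  m11 = c.0 | (0 | (0 + 0)) | (0 | 0) → —c→ m16
  m12 = c.0 | (0 | (0 + 0)) | 0 → —c→ m17
  m13 = 0 | (0 | (0 + 0)) | (b.(0 | 0) + (0 + 0 + b.0)) → —b→ m16, —b→ m17
  m14 = 0 | (a.0 | (0 + 0)) | (0 | 0) → —a→ m16
  m15 = 0 | (a.0 | (0 + 0)) | 0 → —a→ m17
  m16 = 0 | (0 | (0 + 0)) | (0 | 0) → deadlocked
  m17 = 0 | (0 | (0 + 0)) | 0 → deadlocked
LTS(Q): 18 reachable states
  n0 = b.c.0 | (a.0 | (0 + 0)) | (b.(0 | 0) + (b.0 + (0 + 0))) → —a→ n1, —b→ n2, —b→ n3, —b→ n4
  n1 = b.c.0 | (0 | (0 + 0)) | (b.(0 | 0) + (b.0 + (0 + 0))) → —b→ n5, —b→ n6, —b→ n7
  n2 = b.c.0 | (a.0 | (0 + 0)) | (0 | 0) → —a→ n5, —b→ n8
  n3 = b.c.0 | (a.0 | (0 + 0)) | 0 → —a→ n6, —b→ n9
  n4 = c.0 | (a.0 | (0 + 0)) | (b.(0 | 0) + (b.0 + (0 + 0))) → —a→ n7, —b→ n8, —b→ n9, —c→ n10
  n5 = b.c.0 | (0 | (0 + 0)) | (0 | 0) → —b→ n11
  n6 = b.c.0 | (0 | (0 + 0)) | 0 → —b→ n12
  n7 = c.0 | (0 | (0 + 0)) | (b.(0 | 0) + (b.0 + (0 + 0))) → —b→ n11, —b→ n12, —c→ n13
  n8 = c.0 | (a.0 | (0 + 0)) | (0 | 0) → —a→ n11, —c→ n14
  n9 = c.0 | (a.0 | (0 + 0)) | 0 → —a→ n12, —c→ n15
  n10 = 0 | (a.0 | (0 + 0)) | (b.(0 | 0) + (b.0 + (0 + 0))) → —a→ n13, —b→ n14, —b→ n15
  n11 = c.0 | (0 | (0 + 0)) | (0 | 0) → —c→ n16
  n12 = c.0 | (0 | (0 + 0)) | 0 → —c→ n17
  n13 = 0 | (0 | (0 + 0)) | (b.(0 | 0) + (b.0 + (0 + 0))) → —b→ n16, —b→ n17
  n14 = 0 | (a.0 | (0 + 0)) | (0 | 0) → —a→ n16
  n15 = 0 | (a.0 | (0 + 0)) | 0 → —a→ n17
  n16 = 0 | (0 | (0 + 0)) | (0 | 0) → deadlocked
  n17 = 0 | (0 | (0 + 0)) | 0 → deadlocked
Partition-refinement fixed point:
  B0 = {m0, n0}
  B1 = {m2, m3, n2, n3}
  B2 = {m8, m9, n8, n9}
  B3 = {m14, m15, n14, n15}
  B4 = {m16, m17, n16, n17}
  B5 = {m11, m12, n11, n12}
  B6 = {m5, m6, n5, n6}
  B7 = {m4, n4}
  B8 = {m10, n10}
  B9 = {m13, n13}
  B10 = {m7, n7}
  B11 = {m1, n1}
m0 ∈ B0, n0 ∈ B0 → same block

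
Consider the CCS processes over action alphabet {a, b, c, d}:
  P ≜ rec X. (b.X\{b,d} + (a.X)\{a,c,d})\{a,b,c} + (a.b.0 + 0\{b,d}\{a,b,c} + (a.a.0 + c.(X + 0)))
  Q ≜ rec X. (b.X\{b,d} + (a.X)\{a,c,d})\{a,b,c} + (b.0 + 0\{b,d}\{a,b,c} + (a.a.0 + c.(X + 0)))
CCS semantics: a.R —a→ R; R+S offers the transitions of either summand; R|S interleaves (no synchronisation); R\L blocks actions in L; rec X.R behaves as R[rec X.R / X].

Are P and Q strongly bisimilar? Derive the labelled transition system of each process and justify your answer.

P ≁ Q

LTS(P): 5 reachable states
  p0 = rec X. (b.X\{b,d} + (a.X)\{a,c,d})\{a,b,c} + (a.b.0 + 0\{b,d}\{a,b,c} + (a.a.0 + c.(X + 0))) :: --a--▸ p1, --a--▸ p2, --c--▸ p3
  p1 = a.0 :: --a--▸ p4
  p2 = b.0 :: --b--▸ p4
  p3 = (rec X. (b.X\{b,d} + (a.X)\{a,c,d})\{a,b,c} + (a.b.0 + 0\{b,d}\{a,b,c} + (a.a.0 + c.(X + 0)))) + 0 :: --a--▸ p1, --a--▸ p2, --c--▸ p3
  p4 = 0 :: ·
LTS(Q): 4 reachable states
  q0 = rec X. (b.X\{b,d} + (a.X)\{a,c,d})\{a,b,c} + (b.0 + 0\{b,d}\{a,b,c} + (a.a.0 + c.(X + 0))) :: --a--▸ q1, --b--▸ q2, --c--▸ q3
  q1 = a.0 :: --a--▸ q2
  q2 = 0 :: ·
  q3 = (rec X. (b.X\{b,d} + (a.X)\{a,c,d})\{a,b,c} + (b.0 + 0\{b,d}\{a,b,c} + (a.a.0 + c.(X + 0)))) + 0 :: --a--▸ q1, --b--▸ q2, --c--▸ q3
Coarsest stable partition (strong bisimilarity classes):
  B0 = {p0, p3}
  B1 = {p2}
  B2 = {p4, q2}
  B3 = {p1, q1}
  B4 = {q0, q3}
p0 ∈ B0, q0 ∈ B4 → different blocks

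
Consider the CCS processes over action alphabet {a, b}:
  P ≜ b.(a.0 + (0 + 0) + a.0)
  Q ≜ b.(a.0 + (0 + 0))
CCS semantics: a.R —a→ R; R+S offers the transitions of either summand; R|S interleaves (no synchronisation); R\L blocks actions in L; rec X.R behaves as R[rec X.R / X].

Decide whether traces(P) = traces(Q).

LTS(P): 3 reachable states
  s0 = b.(a.0 + (0 + 0) + a.0) :: —b→ s1
  s1 = a.0 + (0 + 0) + a.0 :: —a→ s2
  s2 = 0 :: ·
LTS(Q): 3 reachable states
  t0 = b.(a.0 + (0 + 0)) :: —b→ t1
  t1 = a.0 + (0 + 0) :: —a→ t2
  t2 = 0 :: ·
Bisimilarity quotient blocks:
  B0 = {s0, t0}
  B1 = {s1, t1}
  B2 = {s2, t2}
s0 ∈ B0, t0 ∈ B0 → same block
Bisimilar ⇒ trace-equivalent.

YES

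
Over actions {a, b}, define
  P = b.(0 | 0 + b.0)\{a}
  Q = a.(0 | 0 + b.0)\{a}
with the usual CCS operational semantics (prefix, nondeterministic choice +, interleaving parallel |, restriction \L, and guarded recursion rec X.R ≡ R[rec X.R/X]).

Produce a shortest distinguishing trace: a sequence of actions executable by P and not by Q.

P's transition system — 3 states:
  p0 = b.(0 | 0 + b.0)\{a} has moves —b→ p1
  p1 = (0 | 0 + b.0)\{a} has moves —b→ p2
  p2 = 0\{a} has moves deadlocked
Q's transition system — 3 states:
  q0 = a.(0 | 0 + b.0)\{a} has moves —a→ q1
  q1 = (0 | 0 + b.0)\{a} has moves —b→ q2
  q2 = 0\{a} has moves deadlocked
Trace ⟨b⟩ through P, begin at {p0}:
  step 1 (b): {p1}
  P completes σ.
Trace ⟨b⟩ through Q, begin at {q0}:
  step 1 (b): ∅ (Q stuck)

b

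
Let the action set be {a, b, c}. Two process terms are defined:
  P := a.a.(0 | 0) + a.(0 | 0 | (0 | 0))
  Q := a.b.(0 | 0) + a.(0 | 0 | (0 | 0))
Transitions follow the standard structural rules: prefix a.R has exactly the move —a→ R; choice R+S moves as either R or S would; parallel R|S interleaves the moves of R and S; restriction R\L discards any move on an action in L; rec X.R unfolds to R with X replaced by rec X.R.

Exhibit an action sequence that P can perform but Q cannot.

aa

LTS(P): 4 reachable states
  s0 = a.a.(0 | 0) + a.(0 | 0 | (0 | 0)) | —a→ s1, —a→ s2
  s1 = 0 | 0 | (0 | 0) | ·
  s2 = a.(0 | 0) | —a→ s3
  s3 = 0 | 0 | ·
LTS(Q): 4 reachable states
  t0 = a.b.(0 | 0) + a.(0 | 0 | (0 | 0)) | —a→ t1, —a→ t2
  t1 = 0 | 0 | (0 | 0) | ·
  t2 = b.(0 | 0) | —b→ t3
  t3 = 0 | 0 | ·
Trace ⟨aa⟩ through P, begin at {s0}:
  step 1 (a): {s1, s2}
  step 2 (a): {s3}
  — P admits the full trace.
Trace ⟨aa⟩ through Q, begin at {t0}:
  step 1 (a): {t1, t2}
  step 2 (a): no successor for Q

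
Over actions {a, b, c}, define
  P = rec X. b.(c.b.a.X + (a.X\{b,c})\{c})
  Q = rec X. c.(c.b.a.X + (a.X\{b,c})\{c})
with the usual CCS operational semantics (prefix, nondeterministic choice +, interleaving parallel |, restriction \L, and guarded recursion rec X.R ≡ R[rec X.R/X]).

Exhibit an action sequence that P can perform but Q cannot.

LTS(P): 5 reachable states
  m0 = rec X. b.(c.b.a.X + (a.X\{b,c})\{c}) → —b→ m1
  m1 = c.b.a.(rec X. b.(c.b.a.X + (a.X\{b,c})\{c})) + (a.(rec X. b.(c.b.a.X + (a.X\{b,c})\{c}))\{b,c})\{c} → —a→ m2, —c→ m3
  m2 = (rec X. b.(c.b.a.X + (a.X\{b,c})\{c}))\{b,c}\{c} → ∅
  m3 = b.a.(rec X. b.(c.b.a.X + (a.X\{b,c})\{c})) → —b→ m4
  m4 = a.(rec X. b.(c.b.a.X + (a.X\{b,c})\{c})) → —a→ m0
LTS(Q): 5 reachable states
  n0 = rec X. c.(c.b.a.X + (a.X\{b,c})\{c}) → —c→ n1
  n1 = c.b.a.(rec X. c.(c.b.a.X + (a.X\{b,c})\{c})) + (a.(rec X. c.(c.b.a.X + (a.X\{b,c})\{c}))\{b,c})\{c} → —a→ n2, —c→ n3
  n2 = (rec X. c.(c.b.a.X + (a.X\{b,c})\{c}))\{b,c}\{c} → ∅
  n3 = b.a.(rec X. c.(c.b.a.X + (a.X\{b,c})\{c})) → —b→ n4
  n4 = a.(rec X. c.(c.b.a.X + (a.X\{b,c})\{c})) → —a→ n0
Executing b from P (initial set {m0}):
  after b @ step 1: {m1}
  P completes σ.
Executing b from Q (initial set {n0}):
  after b @ step 1: ∅  — Q cannot continue

b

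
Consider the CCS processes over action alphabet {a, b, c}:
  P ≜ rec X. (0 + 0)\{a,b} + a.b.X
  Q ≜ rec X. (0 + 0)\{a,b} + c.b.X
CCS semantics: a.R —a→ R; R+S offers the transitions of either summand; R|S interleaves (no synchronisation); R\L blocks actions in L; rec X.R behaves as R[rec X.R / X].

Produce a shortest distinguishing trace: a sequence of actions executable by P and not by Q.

P's transition system — 2 states:
  u0 = rec X. (0 + 0)\{a,b} + a.b.X ⊢ ··a··> u1
  u1 = b.(rec X. (0 + 0)\{a,b} + a.b.X) ⊢ ··b··> u0
Q's transition system — 2 states:
  v0 = rec X. (0 + 0)\{a,b} + c.b.X ⊢ ··c··> v1
  v1 = b.(rec X. (0 + 0)\{a,b} + c.b.X) ⊢ ··b··> v0
Run σ = ⟨a⟩ on P: start {u0}
  after a @ step 1: {u1}
  ✓ P
Run σ = ⟨a⟩ on Q: start {v0}
  after a @ step 1: ∅ (Q stuck)

a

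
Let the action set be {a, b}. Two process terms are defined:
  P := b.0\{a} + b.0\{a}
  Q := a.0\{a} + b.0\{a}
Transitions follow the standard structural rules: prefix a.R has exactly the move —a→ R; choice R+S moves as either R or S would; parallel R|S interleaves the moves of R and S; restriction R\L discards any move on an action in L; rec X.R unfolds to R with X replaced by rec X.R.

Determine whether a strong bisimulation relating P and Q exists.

NO

LTS(P): 2 reachable states
  m0 = b.0\{a} + b.0\{a} | --b--▸ m1
  m1 = 0\{a} | stopped
LTS(Q): 2 reachable states
  n0 = a.0\{a} + b.0\{a} | --a--▸ n1, --b--▸ n1
  n1 = 0\{a} | stopped
Partition-refinement fixed point:
  B0 = {m0}
  B1 = {m1, n1}
  B2 = {n0}
m0 ∈ B0, n0 ∈ B2 → different blocks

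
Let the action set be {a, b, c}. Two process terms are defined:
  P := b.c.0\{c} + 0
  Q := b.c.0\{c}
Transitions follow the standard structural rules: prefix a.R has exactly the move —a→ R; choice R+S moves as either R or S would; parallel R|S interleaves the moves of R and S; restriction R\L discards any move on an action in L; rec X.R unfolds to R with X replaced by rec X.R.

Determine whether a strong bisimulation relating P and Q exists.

YES

LTS(P): 3 reachable states
  s0 = b.c.0\{c} + 0 :: -b-> s1
  s1 = c.0\{c} :: -c-> s2
  s2 = 0\{c} :: (no moves)
LTS(Q): 3 reachable states
  t0 = b.c.0\{c} :: -b-> t1
  t1 = c.0\{c} :: -c-> t2
  t2 = 0\{c} :: (no moves)
Partition-refinement fixed point:
  B0 = {s0, t0}
  B1 = {s1, t1}
  B2 = {s2, t2}
s0 ∈ B0, t0 ∈ B0 → same block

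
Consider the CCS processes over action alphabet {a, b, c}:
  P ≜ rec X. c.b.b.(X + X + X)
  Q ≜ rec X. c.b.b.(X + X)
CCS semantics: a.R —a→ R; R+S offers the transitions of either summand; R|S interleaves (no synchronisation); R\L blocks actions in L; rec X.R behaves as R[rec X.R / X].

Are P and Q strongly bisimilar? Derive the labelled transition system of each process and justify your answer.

bisimilar

P's transition system — 4 states:
  m0 = rec X. c.b.b.(X + X + X) → —c→ m1
  m1 = b.b.((rec X. c.b.b.(X + X + X)) + (rec X. c.b.b.(X + X + X)) + (rec X. c.b.b.(X + X + X))) → —b→ m2
  m2 = b.((rec X. c.b.b.(X + X + X)) + (rec X. c.b.b.(X + X + X)) + (rec X. c.b.b.(X + X + X))) → —b→ m3
  m3 = (rec X. c.b.b.(X + X + X)) + (rec X. c.b.b.(X + X + X)) + (rec X. c.b.b.(X + X + X)) → —c→ m1
Q's transition system — 4 states:
  n0 = rec X. c.b.b.(X + X) → —c→ n1
  n1 = b.b.((rec X. c.b.b.(X + X)) + (rec X. c.b.b.(X + X))) → —b→ n2
  n2 = b.((rec X. c.b.b.(X + X)) + (rec X. c.b.b.(X + X))) → —b→ n3
  n3 = (rec X. c.b.b.(X + X)) + (rec X. c.b.b.(X + X)) → —c→ n1
Partition-refinement fixed point:
  B0 = {m0, m3, n0, n3}
  B1 = {m1, n1}
  B2 = {m2, n2}
m0 ∈ B0, n0 ∈ B0 → same block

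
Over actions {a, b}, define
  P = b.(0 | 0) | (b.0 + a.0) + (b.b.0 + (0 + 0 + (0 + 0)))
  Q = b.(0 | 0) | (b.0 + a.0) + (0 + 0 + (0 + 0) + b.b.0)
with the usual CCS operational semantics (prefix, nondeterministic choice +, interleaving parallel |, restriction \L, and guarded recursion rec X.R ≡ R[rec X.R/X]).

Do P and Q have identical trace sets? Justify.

traces(P) = traces(Q)

LTS(P): 6 reachable states
  m0 = b.(0 | 0) | (b.0 + a.0) + (b.b.0 + (0 + 0 + (0 + 0))) :: ··a··> m1, ··b··> m1, ··b··> m2, ··b··> m3
  m1 = b.(0 | 0) | 0 :: ··b··> m4
  m2 = 0 | 0 | (b.0 + a.0) :: ··a··> m4, ··b··> m4
  m3 = b.0 :: ··b··> m5
  m4 = 0 | 0 | 0 :: deadlocked
  m5 = 0 :: deadlocked
LTS(Q): 6 reachable states
  n0 = b.(0 | 0) | (b.0 + a.0) + (0 + 0 + (0 + 0) + b.b.0) :: ··a··> n1, ··b··> n1, ··b··> n2, ··b··> n3
  n1 = b.(0 | 0) | 0 :: ··b··> n4
  n2 = 0 | 0 | (b.0 + a.0) :: ··a··> n4, ··b··> n4
  n3 = b.0 :: ··b··> n5
  n4 = 0 | 0 | 0 :: deadlocked
  n5 = 0 :: deadlocked
Bisimilarity quotient blocks:
  B0 = {m0, n0}
  B1 = {m1, m3, n1, n3}
  B2 = {m4, m5, n4, n5}
  B3 = {m2, n2}
m0 ∈ B0, n0 ∈ B0 → same block
Bisimilar ⇒ trace-equivalent.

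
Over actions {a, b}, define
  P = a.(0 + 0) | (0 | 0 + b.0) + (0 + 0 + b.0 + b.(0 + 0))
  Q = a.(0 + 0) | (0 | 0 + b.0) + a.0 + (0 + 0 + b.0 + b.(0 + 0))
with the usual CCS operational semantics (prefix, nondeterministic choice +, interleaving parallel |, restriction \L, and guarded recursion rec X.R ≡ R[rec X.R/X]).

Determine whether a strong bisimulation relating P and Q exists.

P's transition system — 6 states:
  m0 = a.(0 + 0) | (0 | 0 + b.0) + (0 + 0 + b.0 + b.(0 + 0)) has moves ··a··> m1, ··b··> m2, ··b··> m3, ··b··> m4
  m1 = (0 + 0) | (0 | 0 + b.0) has moves ··b··> m5
  m2 = 0 has moves (no moves)
  m3 = 0 + 0 has moves (no moves)
  m4 = a.(0 + 0) | 0 has moves ··a··> m5
  m5 = (0 + 0) | 0 has moves (no moves)
Q's transition system — 6 states:
  n0 = a.(0 + 0) | (0 | 0 + b.0) + a.0 + (0 + 0 + b.0 + b.(0 + 0)) has moves ··a··> n1, ··a··> n2, ··b··> n2, ··b··> n3, ··b··> n4
  n1 = (0 + 0) | (0 | 0 + b.0) has moves ··b··> n5
  n2 = 0 has moves (no moves)
  n3 = 0 + 0 has moves (no moves)
  n4 = a.(0 + 0) | 0 has moves ··a··> n5
  n5 = (0 + 0) | 0 has moves (no moves)
Partition-refinement fixed point:
  B0 = {m0}
  B1 = {m1, n1}
  B2 = {m2, m3, m5, n2, n3, n5}
  B3 = {m4, n4}
  B4 = {n0}
m0 ∈ B0, n0 ∈ B4 → different blocks

not bisimilar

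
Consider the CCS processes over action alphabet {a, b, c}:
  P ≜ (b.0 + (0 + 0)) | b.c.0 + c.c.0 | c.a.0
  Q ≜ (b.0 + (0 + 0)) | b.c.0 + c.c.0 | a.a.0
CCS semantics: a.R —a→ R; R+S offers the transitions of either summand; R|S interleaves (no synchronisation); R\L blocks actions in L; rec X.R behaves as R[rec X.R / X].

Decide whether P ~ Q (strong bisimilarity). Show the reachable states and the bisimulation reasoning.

P's transition system — 13 states:
  u0 = (b.0 + (0 + 0)) | b.c.0 + c.c.0 | c.a.0 has moves —b→ u1, —b→ u2, —c→ u3, —c→ u4
  u1 = (b.0 + (0 + 0)) | c.0 has moves —b→ u5, —c→ u6
  u2 = 0 | b.c.0 has moves —b→ u5
  u3 = c.0 | c.a.0 has moves —c→ u7, —c→ u8
  u4 = c.c.0 | a.0 has moves —a→ u9, —c→ u8
  u5 = 0 | c.0 has moves —c→ u10
  u6 = (b.0 + (0 + 0)) | 0 has moves —b→ u10
  u7 = 0 | c.a.0 has moves —c→ u11
  u8 = c.0 | a.0 has moves —a→ u12, —c→ u11
  u9 = c.c.0 | 0 has moves —c→ u12
  u10 = 0 | 0 has moves stopped
  u11 = 0 | a.0 has moves —a→ u10
  u12 = c.0 | 0 has moves —c→ u10
Q's transition system — 13 states:
  v0 = (b.0 + (0 + 0)) | b.c.0 + c.c.0 | a.a.0 has moves —a→ v1, —b→ v2, —b→ v3, —c→ v4
  v1 = c.c.0 | a.0 has moves —a→ v5, —c→ v6
  v2 = (b.0 + (0 + 0)) | c.0 has moves —b→ v7, —c→ v8
  v3 = 0 | b.c.0 has moves —b→ v7
  v4 = c.0 | a.a.0 has moves —a→ v6, —c→ v9
  v5 = c.c.0 | 0 has moves —c→ v10
  v6 = c.0 | a.0 has moves —a→ v10, —c→ v11
  v7 = 0 | c.0 has moves —c→ v12
  v8 = (b.0 + (0 + 0)) | 0 has moves —b→ v12
  v9 = 0 | a.a.0 has moves —a→ v11
  v10 = c.0 | 0 has moves —c→ v12
  v11 = 0 | a.0 has moves —a→ v12
  v12 = 0 | 0 has moves stopped
Coarsest stable partition (strong bisimilarity classes):
  B0 = {u0}
  B1 = {u2, v3}
  B2 = {u12, u5, v10, v7}
  B3 = {u10, v12}
  B4 = {u3}
  B5 = {u7}
  B6 = {u11, v11}
  B7 = {u8, v6}
  B8 = {u4, v1}
  B9 = {u9, v5}
  B10 = {u1, v2}
  B11 = {u6, v8}
  B12 = {v0}
  B13 = {v4}
  B14 = {v9}
u0 ∈ B0, v0 ∈ B12 → different blocks

P ≁ Q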